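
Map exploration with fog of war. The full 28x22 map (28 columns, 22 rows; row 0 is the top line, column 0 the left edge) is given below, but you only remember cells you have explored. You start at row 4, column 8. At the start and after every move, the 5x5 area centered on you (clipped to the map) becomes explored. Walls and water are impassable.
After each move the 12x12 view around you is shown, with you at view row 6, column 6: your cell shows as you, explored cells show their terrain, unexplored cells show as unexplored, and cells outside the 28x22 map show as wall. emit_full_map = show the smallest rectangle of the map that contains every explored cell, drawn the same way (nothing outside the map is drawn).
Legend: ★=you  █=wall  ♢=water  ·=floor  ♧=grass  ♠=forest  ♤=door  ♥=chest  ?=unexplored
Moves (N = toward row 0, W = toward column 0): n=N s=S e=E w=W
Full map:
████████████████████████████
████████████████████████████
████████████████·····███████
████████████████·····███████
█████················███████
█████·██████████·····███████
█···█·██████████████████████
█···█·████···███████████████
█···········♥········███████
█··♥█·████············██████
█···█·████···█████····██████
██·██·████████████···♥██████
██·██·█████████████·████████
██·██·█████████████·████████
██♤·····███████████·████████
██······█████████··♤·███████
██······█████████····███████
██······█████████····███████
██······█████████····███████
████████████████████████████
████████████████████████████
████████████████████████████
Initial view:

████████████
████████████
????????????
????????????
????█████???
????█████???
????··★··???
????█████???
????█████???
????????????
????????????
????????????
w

████████████
████████████
????????????
????????????
????██████??
????██████??
????··★···??
????·█████??
????·█████??
????????????
????????????
????????????

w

████████████
████████████
????????????
????????????
????███████?
????███████?
????█·★····?
????█·█████?
????█·█████?
????????????
????????????
????????????

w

████████████
████████████
█???????????
█???????????
█???████████
█???████████
█???██★·····
█???██·█████
█???·█·█████
█???????????
█???????????
█???????????

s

████████████
█???????????
█???????????
█???████████
█???████████
█???██······
█???██★█████
█???·█·█████
█???·█·██???
█???????????
█???????????
█???????????

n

████████████
████████████
█???????????
█???????????
█???████████
█???████████
█???██★·····
█???██·█████
█???·█·█████
█???·█·██???
█???????????
█???????????

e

████████████
████████████
????????????
????????????
???████████?
???████████?
???██·★····?
???██·█████?
???·█·█████?
???·█·██????
????????????
????????????

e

████████████
████████████
????????????
????????????
??████████??
??████████??
??██··★···??
??██·█████??
??·█·█████??
??·█·██?????
????????????
????????????

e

████████████
████████████
????????????
????????????
?████████???
?████████???
?██···★··???
?██·█████???
?·█·█████???
?·█·██??????
????????????
????????????

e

████████████
████████████
????????????
????????????
█████████???
█████████???
██····★··???
██·██████???
·█·██████???
·█·██???????
????????????
????????????

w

████████████
████████████
????????????
????????????
?█████████??
?█████████??
?██···★···??
?██·██████??
?·█·██████??
?·█·██??????
????????????
????????????

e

████████████
████████████
????????????
????????????
█████████???
█████████???
██····★··???
██·██████???
·█·██████???
·█·██???????
????????????
????????????

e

████████████
████████████
????????????
????????????
█████████???
█████████???
█·····★··???
█·███████???
█·███████???
█·██????????
????????????
????????????

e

████████████
████████████
????????????
????????????
█████████???
█████████???
······★··???
·████████???
·████████???
·██?????????
????????????
????????????

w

████████████
████████████
????????????
????????????
██████████??
██████████??
█·····★···??
█·████████??
█·████████??
█·██????????
????????????
????????????

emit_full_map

███████████
███████████
██·····★···
██·████████
·█·████████
·█·██??????

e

████████████
████████████
????????????
????????????
█████████???
█████████???
······★··???
·████████???
·████████???
·██?????????
????????????
????????????

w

████████████
████████████
????????????
????????????
██████████??
██████████??
█·····★···??
█·████████??
█·████████??
█·██????????
????????????
????????????


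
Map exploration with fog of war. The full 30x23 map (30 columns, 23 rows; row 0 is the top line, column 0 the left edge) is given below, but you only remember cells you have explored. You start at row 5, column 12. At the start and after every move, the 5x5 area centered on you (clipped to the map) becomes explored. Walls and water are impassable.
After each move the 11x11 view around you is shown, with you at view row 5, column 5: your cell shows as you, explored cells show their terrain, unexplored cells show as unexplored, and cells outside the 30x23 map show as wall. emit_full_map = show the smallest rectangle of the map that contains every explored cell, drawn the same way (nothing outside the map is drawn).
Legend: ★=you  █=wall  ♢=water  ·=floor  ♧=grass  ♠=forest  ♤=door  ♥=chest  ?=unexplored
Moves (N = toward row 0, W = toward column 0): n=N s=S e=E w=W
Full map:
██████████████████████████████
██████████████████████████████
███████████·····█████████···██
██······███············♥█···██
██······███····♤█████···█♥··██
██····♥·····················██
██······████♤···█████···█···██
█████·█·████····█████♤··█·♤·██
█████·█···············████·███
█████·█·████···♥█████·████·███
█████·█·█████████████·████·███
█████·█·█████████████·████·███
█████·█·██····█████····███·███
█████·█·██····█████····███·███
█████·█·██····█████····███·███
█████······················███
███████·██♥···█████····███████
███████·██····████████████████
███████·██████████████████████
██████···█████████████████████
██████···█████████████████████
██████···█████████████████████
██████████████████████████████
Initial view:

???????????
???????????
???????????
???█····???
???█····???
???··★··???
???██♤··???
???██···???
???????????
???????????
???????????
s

???????????
???????????
???█····???
???█····???
???·····???
???██★··???
???██···???
???·····???
???????????
???????????
???????????

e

???????????
???????????
??█····????
??█····♤???
??······???
??██♤★··???
??██····???
??······???
???????????
???????????
???????????

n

???????????
???????????
???????????
??█·····???
??█····♤???
??···★··???
??██♤···???
??██····???
??······???
???????????
???????????

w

???????????
???????????
???????????
???█·····??
???█····♤??
???··★···??
???██♤···??
???██····??
???······??
???????????
???????????

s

???????????
???????????
???█·····??
???█····♤??
???······??
???██★···??
???██····??
???······??
???????????
???????????
???????????

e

???????????
???????????
??█·····???
??█····♤???
??······???
??██♤★··???
??██····???
??······???
???????????
???????????
???????????

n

???????????
???????????
???????????
??█·····???
??█····♤???
??···★··???
??██♤···???
??██····???
??······???
???????????
???????????

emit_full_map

█·····
█····♤
···★··
██♤···
██····
······

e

???????????
???????????
???????????
?█······???
?█····♤█???
?····★··???
?██♤···█???
?██····█???
?······????
???????????
???????????

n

███████████
???????????
???????????
???····█???
?█······???
?█···★♤█???
?·······???
?██♤···█???
?██····█???
?······????
???????????

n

███████████
███████████
???????????
???█████???
???····█???
?█···★··???
?█····♤█???
?·······???
?██♤···█???
?██····█???
?······????

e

███████████
███████████
???????????
??██████???
??····██???
█····★··???
█····♤██???
········???
██♤···█????
██····█????
······?????

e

███████████
███████████
???????????
?███████???
?····███???
·····★··???
····♤███???
········???
█♤···█?????
█····█?????
·····??????

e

███████████
███████████
???????????
████████???
····████???
·····★··???
···♤████???
········???
♤···█??????
····█??????
····???????

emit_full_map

??████████
??····████
█······★··
█····♤████
··········
██♤···█???
██····█???
······????

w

███████████
███████████
???????????
?████████??
?····████??
·····★···??
····♤████??
·········??
█♤···█?????
█····█?????
·····??????

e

███████████
███████████
???????????
████████???
····████???
·····★··???
···♤████???
········???
♤···█??????
····█??????
····???????

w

███████████
███████████
???????????
?████████??
?····████??
·····★···??
····♤████??
·········??
█♤···█?????
█····█?????
·····??????


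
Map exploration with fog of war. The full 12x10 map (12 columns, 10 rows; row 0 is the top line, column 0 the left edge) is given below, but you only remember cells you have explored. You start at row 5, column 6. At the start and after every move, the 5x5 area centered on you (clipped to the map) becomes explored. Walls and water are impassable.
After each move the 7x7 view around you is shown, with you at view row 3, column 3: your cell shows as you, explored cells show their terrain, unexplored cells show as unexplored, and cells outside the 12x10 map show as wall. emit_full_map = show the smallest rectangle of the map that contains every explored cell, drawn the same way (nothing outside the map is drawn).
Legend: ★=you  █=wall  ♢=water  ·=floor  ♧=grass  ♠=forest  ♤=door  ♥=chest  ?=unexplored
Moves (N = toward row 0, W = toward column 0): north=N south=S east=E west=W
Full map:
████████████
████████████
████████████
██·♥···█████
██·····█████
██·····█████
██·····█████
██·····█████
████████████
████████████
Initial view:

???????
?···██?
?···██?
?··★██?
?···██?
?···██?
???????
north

???????
?█████?
?···██?
?··★██?
?···██?
?···██?
?···██?

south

?█████?
?···██?
?···██?
?··★██?
?···██?
?···██?
???????

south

?···██?
?···██?
?···██?
?··★██?
?···██?
?█████?
???????

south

?···██?
?···██?
?···██?
?··★██?
?█████?
?█████?
███████

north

?···██?
?···██?
?···██?
?··★██?
?···██?
?█████?
?█████?

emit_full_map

█████
···██
···██
···██
··★██
···██
█████
█████

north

?█████?
?···██?
?···██?
?··★██?
?···██?
?···██?
?█████?

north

???????
?█████?
?···██?
?··★██?
?···██?
?···██?
?···██?

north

???????
?█████?
?█████?
?··★██?
?···██?
?···██?
?···██?

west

???????
?██████
?██████
?♥·★·██
?····██
?····██
??···██

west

???????
?██████
?██████
?·♥★··█
?·····█
?·····█
???···█

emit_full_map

███████
███████
·♥★··██
·····██
·····██
??···██
??···██
??█████
??█████


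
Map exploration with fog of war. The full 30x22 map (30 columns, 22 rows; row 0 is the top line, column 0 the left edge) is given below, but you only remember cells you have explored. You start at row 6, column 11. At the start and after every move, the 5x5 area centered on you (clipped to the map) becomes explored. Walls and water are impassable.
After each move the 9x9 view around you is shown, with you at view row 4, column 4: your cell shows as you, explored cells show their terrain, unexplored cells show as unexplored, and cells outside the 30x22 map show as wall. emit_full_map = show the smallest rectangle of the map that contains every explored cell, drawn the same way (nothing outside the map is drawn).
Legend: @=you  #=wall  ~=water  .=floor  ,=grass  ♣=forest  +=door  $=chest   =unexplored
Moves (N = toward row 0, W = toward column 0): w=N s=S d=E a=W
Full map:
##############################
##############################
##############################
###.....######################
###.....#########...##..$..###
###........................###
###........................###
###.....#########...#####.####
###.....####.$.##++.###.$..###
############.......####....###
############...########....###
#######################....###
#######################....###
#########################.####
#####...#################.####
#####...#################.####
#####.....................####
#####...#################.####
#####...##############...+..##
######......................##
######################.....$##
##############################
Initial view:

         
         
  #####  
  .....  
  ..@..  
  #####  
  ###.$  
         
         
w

         
         
  #####  
  #####  
  ..@..  
  .....  
  #####  
  ###.$  
         

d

         
         
 ######  
 ######  
 ...@..  
 ......  
 ######  
 ###.$   
         

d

         
         
#######  
#######  
....@..  
.......  
#######  
###.$    
         

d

         
         
#######  
#######  
....@..  
.......  
#######  
##.$     
         

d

         
         
#######  
######.  
....@..  
.......  
######.  
#.$      
         

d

         
         
#######  
#####..  
....@..  
.......  
#####..  
.$       
         

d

         
         
#######  
####...  
....@..  
.......  
####...  
$        
         

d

         
         
#######  
###...#  
....@..  
.......  
###...#  
         
         

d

         
         
#######  
##...##  
....@..  
.......  
##...##  
         
         

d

         
         
#######  
#...##.  
....@..  
.......  
#...###  
         
         

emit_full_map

##############
########...##.
...........@..
..............
########...###
###.$         

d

         
         
#######  
...##..  
....@..  
.......  
...####  
         
         

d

         
         
#######  
..##..$  
....@..  
.......  
..#####  
         
         

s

         
#######  
..##..$  
.......  
....@..  
..#####  
  ###.$  
         
         

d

         
######   
.##..$.  
.......  
....@..  
.#####.  
 ###.$.  
         
         

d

         
#####    
##..$..  
.......  
....@..  
#####.#  
###.$..  
         
         

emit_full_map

################  
########...##..$..
..................
...............@..
########...#####.#
###.$      ###.$..

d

         
####     
#..$..#  
......#  
....@.#  
####.##  
##.$..#  
         
         

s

####     
#..$..#  
......#  
......#  
####@##  
##.$..#  
  ....#  
         
         

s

#..$..#  
......#  
......#  
####.##  
##.$@.#  
  ....#  
  ....#  
         
         

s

......#  
......#  
####.##  
##.$..#  
  ..@.#  
  ....#  
  ....#  
         
         

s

......#  
####.##  
##.$..#  
  ....#  
  ..@.#  
  ....#  
  ....#  
         
         

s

####.##  
##.$..#  
  ....#  
  ....#  
  ..@.#  
  ....#  
  ##.##  
         
         

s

##.$..#  
  ....#  
  ....#  
  ....#  
  ..@.#  
  ##.##  
  ##.##  
         
         

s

  ....#  
  ....#  
  ....#  
  ....#  
  ##@##  
  ##.##  
  ##.##  
         
         

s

  ....#  
  ....#  
  ....#  
  ##.##  
  ##@##  
  ##.##  
  ...##  
         
         

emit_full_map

################   
########...##..$..#
..................#
..................#
########...#####.##
###.$      ###.$..#
              ....#
              ....#
              ....#
              ....#
              ##.##
              ##@##
              ##.##
              ...##

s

  ....#  
  ....#  
  ##.##  
  ##.##  
  ##@##  
  ...##  
  ##.##  
         
         

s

  ....#  
  ##.##  
  ##.##  
  ##.##  
  ..@##  
  ##.##  
  ..+..  
         
         

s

  ##.##  
  ##.##  
  ##.##  
  ...##  
  ##@##  
  ..+..  
  .....  
         
         

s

  ##.##  
  ##.##  
  ...##  
  ##.##  
  ..@..  
  .....  
  ....$  
         
#########

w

  ##.##  
  ##.##  
  ##.##  
  ...##  
  ##@##  
  ..+..  
  .....  
  ....$  
         

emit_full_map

################   
########...##..$..#
..................#
..................#
########...#####.##
###.$      ###.$..#
              ....#
              ....#
              ....#
              ....#
              ##.##
              ##.##
              ##.##
              ...##
              ##@##
              ..+..
              .....
              ....$


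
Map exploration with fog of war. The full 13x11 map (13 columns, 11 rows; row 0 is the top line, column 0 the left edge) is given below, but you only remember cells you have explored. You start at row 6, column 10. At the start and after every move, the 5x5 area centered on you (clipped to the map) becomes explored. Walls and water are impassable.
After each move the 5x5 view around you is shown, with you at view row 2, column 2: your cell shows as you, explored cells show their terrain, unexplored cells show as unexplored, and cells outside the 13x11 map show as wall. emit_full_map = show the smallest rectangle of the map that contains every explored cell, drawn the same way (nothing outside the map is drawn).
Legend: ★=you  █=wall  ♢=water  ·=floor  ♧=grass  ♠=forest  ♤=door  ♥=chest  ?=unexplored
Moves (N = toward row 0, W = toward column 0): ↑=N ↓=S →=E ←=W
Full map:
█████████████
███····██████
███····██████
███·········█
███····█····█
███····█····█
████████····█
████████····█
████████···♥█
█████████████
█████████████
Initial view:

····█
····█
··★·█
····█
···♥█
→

···██
···██
··★██
···██
··♥██

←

····█
····█
··★·█
····█
···♥█

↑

····█
····█
··★·█
····█
····█

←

·····
█····
█·★··
█····
█····

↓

█····
█····
█·★··
█····
█···♥

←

·█···
·█···
██★··
██···
██···

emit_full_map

?·····█
·█····█
·█····█
██★···█
██····█
██···♥█

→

█····
█····
█·★··
█····
█···♥

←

·█···
·█···
██★··
██···
██···


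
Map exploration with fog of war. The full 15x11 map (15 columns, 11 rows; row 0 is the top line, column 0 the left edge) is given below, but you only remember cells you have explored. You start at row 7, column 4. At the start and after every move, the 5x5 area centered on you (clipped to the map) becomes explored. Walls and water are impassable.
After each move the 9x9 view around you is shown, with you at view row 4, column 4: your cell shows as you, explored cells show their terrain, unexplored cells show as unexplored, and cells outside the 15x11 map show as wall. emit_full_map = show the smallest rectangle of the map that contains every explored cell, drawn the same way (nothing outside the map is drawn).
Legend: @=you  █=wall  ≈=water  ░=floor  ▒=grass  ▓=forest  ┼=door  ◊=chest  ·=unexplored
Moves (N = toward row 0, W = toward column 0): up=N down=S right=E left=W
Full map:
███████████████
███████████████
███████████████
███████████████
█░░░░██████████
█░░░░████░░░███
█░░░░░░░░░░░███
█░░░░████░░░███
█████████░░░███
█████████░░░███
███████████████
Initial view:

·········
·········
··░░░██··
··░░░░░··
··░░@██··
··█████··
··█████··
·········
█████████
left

█········
█········
█·░░░░██·
█·░░░░░░·
█·░░@░██·
█·██████·
█·██████·
█········
█████████

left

██·······
██·······
███░░░░██
███░░░░░░
███░@░░██
█████████
█████████
██·······
█████████

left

███······
███······
████░░░░█
████░░░░░
████@░░░█
█████████
█████████
███······
█████████

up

███······
███······
████░░░··
████░░░░█
████@░░░░
████░░░░█
█████████
█████████
███······

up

███······
███······
███████··
████░░░··
████@░░░█
████░░░░░
████░░░░█
█████████
█████████

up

███······
███······
███████··
███████··
████@░░··
████░░░░█
████░░░░░
████░░░░█
█████████

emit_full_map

████···
████···
█@░░···
█░░░░██
█░░░░░░
█░░░░██
███████
███████

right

██·······
██·······
███████··
███████··
███░@░░··
███░░░░██
███░░░░░░
███░░░░██
█████████

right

█········
█········
███████··
███████··
██░░@░█··
██░░░░██·
██░░░░░░·
██░░░░██·
████████·

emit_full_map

██████·
██████·
█░░@░█·
█░░░░██
█░░░░░░
█░░░░██
███████
███████


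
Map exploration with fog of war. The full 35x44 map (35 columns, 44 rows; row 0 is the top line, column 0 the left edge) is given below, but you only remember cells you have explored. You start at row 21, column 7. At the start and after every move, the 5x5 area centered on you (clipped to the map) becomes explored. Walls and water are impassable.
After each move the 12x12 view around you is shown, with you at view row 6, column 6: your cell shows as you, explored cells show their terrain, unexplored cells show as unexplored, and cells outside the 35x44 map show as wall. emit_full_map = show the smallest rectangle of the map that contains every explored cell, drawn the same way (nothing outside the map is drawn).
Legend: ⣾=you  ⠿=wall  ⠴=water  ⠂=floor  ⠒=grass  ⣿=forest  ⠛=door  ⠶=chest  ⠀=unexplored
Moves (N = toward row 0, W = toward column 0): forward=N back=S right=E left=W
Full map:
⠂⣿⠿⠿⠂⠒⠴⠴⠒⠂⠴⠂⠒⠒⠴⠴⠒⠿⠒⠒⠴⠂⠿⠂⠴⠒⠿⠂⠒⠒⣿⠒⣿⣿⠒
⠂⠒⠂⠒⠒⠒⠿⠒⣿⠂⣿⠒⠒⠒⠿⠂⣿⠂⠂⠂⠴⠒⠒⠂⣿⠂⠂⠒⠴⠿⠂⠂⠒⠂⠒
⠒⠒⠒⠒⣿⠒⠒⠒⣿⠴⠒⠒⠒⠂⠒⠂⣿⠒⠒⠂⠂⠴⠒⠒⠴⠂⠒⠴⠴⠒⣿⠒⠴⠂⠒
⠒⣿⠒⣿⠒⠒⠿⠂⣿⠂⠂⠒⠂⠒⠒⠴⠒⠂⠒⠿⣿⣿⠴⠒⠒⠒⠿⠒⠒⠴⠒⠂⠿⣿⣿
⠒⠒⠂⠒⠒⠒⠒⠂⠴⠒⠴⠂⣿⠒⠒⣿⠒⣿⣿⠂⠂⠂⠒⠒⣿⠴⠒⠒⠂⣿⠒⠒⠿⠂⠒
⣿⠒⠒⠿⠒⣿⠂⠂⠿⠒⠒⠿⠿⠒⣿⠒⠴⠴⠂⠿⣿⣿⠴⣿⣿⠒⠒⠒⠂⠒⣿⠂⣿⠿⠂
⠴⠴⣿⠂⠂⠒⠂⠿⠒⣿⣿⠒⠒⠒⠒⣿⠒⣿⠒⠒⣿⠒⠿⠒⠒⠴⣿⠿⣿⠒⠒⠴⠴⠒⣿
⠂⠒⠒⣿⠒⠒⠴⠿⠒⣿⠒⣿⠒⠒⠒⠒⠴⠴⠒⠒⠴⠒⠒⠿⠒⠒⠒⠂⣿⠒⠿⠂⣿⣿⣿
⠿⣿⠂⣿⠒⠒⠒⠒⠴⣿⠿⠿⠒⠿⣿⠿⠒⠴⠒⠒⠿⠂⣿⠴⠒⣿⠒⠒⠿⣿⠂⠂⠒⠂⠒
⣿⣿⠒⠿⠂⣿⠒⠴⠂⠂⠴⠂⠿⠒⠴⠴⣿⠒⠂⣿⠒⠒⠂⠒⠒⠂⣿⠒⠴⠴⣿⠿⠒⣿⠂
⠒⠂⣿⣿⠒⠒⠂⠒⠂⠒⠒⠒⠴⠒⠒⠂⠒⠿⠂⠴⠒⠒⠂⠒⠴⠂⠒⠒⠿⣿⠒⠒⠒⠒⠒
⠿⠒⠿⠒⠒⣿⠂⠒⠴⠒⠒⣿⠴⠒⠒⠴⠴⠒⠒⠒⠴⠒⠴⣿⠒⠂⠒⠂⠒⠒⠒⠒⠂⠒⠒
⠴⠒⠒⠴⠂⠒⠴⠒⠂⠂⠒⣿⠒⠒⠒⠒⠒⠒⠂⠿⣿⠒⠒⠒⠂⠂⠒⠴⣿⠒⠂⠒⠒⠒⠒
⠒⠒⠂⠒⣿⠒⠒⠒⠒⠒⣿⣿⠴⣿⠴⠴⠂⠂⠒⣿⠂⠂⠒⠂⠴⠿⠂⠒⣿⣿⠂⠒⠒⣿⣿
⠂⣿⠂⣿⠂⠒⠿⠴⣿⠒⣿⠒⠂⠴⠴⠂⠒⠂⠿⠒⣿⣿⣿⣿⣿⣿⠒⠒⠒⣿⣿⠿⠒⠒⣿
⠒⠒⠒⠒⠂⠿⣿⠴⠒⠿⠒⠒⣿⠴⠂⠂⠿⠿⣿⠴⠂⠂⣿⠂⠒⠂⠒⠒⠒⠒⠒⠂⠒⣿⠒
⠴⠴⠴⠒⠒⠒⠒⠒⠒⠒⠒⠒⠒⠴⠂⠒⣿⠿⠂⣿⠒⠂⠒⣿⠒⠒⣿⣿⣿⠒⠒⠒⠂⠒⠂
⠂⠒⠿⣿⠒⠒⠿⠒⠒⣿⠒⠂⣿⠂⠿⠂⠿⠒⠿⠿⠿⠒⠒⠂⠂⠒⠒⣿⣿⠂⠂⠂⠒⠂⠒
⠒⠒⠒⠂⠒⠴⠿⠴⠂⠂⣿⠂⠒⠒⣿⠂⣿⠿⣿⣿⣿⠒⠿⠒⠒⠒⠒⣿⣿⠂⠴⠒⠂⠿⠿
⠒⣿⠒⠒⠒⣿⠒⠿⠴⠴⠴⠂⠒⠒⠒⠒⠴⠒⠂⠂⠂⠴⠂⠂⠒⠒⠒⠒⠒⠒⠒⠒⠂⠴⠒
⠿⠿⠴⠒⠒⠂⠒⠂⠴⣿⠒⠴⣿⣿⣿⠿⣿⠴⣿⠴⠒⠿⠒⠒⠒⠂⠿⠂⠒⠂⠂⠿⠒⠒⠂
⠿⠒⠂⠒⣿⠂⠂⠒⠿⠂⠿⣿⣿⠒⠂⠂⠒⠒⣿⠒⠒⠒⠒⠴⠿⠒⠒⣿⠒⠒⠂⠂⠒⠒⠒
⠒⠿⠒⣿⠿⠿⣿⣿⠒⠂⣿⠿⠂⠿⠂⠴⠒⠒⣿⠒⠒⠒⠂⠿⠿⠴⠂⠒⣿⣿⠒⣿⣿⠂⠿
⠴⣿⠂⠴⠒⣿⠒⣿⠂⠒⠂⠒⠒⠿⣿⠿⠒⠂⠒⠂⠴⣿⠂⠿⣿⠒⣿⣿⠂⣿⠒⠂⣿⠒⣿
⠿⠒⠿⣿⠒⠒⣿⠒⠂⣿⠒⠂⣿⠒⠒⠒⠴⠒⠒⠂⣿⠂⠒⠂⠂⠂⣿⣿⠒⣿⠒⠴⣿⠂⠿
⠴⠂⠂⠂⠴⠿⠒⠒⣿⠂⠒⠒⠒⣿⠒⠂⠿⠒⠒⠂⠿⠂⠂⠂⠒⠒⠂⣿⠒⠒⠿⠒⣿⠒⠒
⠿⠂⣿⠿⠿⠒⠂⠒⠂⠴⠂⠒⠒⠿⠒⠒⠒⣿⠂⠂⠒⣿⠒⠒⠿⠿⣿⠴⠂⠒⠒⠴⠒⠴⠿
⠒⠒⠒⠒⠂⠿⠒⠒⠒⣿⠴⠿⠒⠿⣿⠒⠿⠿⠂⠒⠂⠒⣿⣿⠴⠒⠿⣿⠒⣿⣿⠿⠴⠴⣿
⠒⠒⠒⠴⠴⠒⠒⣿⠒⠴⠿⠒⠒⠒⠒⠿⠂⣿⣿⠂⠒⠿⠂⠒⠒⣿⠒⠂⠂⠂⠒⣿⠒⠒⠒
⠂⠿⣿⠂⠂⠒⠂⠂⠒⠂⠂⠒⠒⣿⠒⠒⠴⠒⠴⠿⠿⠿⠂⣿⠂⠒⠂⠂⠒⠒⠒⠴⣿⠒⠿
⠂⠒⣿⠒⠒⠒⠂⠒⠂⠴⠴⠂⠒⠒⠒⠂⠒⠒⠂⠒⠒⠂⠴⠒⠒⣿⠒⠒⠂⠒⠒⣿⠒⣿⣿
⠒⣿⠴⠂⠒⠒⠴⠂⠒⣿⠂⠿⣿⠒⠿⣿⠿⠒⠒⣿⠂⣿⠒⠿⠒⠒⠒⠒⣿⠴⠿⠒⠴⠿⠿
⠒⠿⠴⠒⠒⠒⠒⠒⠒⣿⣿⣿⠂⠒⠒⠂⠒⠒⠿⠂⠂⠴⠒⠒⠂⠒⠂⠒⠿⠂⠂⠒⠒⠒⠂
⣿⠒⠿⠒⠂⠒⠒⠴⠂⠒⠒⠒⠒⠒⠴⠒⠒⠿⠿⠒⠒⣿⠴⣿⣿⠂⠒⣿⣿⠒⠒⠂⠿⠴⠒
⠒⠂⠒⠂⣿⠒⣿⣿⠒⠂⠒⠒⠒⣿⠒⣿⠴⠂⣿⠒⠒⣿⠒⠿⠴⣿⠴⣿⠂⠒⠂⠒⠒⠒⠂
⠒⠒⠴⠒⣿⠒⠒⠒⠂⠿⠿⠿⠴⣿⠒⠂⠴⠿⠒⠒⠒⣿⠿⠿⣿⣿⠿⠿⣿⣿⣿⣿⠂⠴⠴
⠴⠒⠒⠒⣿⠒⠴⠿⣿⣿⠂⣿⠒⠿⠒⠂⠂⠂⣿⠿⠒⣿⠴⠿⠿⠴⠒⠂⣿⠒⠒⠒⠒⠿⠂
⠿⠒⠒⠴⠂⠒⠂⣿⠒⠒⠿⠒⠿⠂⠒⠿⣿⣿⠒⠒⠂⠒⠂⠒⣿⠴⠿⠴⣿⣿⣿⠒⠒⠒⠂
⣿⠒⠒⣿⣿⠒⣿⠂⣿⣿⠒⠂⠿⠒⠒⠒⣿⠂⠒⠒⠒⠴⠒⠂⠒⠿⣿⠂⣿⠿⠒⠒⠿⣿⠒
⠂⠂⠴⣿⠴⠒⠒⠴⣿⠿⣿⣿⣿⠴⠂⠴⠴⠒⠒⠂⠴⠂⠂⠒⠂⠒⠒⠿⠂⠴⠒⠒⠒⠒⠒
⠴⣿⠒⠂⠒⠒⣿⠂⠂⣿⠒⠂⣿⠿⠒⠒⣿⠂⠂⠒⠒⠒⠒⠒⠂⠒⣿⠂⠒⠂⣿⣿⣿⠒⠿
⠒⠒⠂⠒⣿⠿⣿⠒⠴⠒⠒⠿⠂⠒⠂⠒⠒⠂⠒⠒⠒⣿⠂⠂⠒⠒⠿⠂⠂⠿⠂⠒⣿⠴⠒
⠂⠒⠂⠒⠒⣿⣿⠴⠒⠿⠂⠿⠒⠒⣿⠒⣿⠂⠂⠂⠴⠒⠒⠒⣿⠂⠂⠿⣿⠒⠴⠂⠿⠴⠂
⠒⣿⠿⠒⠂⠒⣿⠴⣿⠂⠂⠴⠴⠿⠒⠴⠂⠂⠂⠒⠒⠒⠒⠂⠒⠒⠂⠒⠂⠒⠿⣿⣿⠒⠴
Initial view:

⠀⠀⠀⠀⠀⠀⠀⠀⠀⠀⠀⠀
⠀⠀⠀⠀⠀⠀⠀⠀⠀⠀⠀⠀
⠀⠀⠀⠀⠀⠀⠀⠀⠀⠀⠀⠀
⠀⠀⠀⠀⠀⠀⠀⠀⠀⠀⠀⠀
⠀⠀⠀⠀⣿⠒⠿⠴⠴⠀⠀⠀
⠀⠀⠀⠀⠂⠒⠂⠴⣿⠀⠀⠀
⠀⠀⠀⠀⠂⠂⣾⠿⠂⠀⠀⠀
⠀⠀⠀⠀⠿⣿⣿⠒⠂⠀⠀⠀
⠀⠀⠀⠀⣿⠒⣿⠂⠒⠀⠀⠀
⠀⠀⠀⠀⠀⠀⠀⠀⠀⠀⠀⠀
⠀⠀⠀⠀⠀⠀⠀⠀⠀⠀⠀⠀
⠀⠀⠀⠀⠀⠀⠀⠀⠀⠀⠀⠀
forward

⠀⠀⠀⠀⠀⠀⠀⠀⠀⠀⠀⠀
⠀⠀⠀⠀⠀⠀⠀⠀⠀⠀⠀⠀
⠀⠀⠀⠀⠀⠀⠀⠀⠀⠀⠀⠀
⠀⠀⠀⠀⠀⠀⠀⠀⠀⠀⠀⠀
⠀⠀⠀⠀⠴⠿⠴⠂⠂⠀⠀⠀
⠀⠀⠀⠀⣿⠒⠿⠴⠴⠀⠀⠀
⠀⠀⠀⠀⠂⠒⣾⠴⣿⠀⠀⠀
⠀⠀⠀⠀⠂⠂⠒⠿⠂⠀⠀⠀
⠀⠀⠀⠀⠿⣿⣿⠒⠂⠀⠀⠀
⠀⠀⠀⠀⣿⠒⣿⠂⠒⠀⠀⠀
⠀⠀⠀⠀⠀⠀⠀⠀⠀⠀⠀⠀
⠀⠀⠀⠀⠀⠀⠀⠀⠀⠀⠀⠀

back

⠀⠀⠀⠀⠀⠀⠀⠀⠀⠀⠀⠀
⠀⠀⠀⠀⠀⠀⠀⠀⠀⠀⠀⠀
⠀⠀⠀⠀⠀⠀⠀⠀⠀⠀⠀⠀
⠀⠀⠀⠀⠴⠿⠴⠂⠂⠀⠀⠀
⠀⠀⠀⠀⣿⠒⠿⠴⠴⠀⠀⠀
⠀⠀⠀⠀⠂⠒⠂⠴⣿⠀⠀⠀
⠀⠀⠀⠀⠂⠂⣾⠿⠂⠀⠀⠀
⠀⠀⠀⠀⠿⣿⣿⠒⠂⠀⠀⠀
⠀⠀⠀⠀⣿⠒⣿⠂⠒⠀⠀⠀
⠀⠀⠀⠀⠀⠀⠀⠀⠀⠀⠀⠀
⠀⠀⠀⠀⠀⠀⠀⠀⠀⠀⠀⠀
⠀⠀⠀⠀⠀⠀⠀⠀⠀⠀⠀⠀

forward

⠀⠀⠀⠀⠀⠀⠀⠀⠀⠀⠀⠀
⠀⠀⠀⠀⠀⠀⠀⠀⠀⠀⠀⠀
⠀⠀⠀⠀⠀⠀⠀⠀⠀⠀⠀⠀
⠀⠀⠀⠀⠀⠀⠀⠀⠀⠀⠀⠀
⠀⠀⠀⠀⠴⠿⠴⠂⠂⠀⠀⠀
⠀⠀⠀⠀⣿⠒⠿⠴⠴⠀⠀⠀
⠀⠀⠀⠀⠂⠒⣾⠴⣿⠀⠀⠀
⠀⠀⠀⠀⠂⠂⠒⠿⠂⠀⠀⠀
⠀⠀⠀⠀⠿⣿⣿⠒⠂⠀⠀⠀
⠀⠀⠀⠀⣿⠒⣿⠂⠒⠀⠀⠀
⠀⠀⠀⠀⠀⠀⠀⠀⠀⠀⠀⠀
⠀⠀⠀⠀⠀⠀⠀⠀⠀⠀⠀⠀

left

⠀⠀⠀⠀⠀⠀⠀⠀⠀⠀⠀⠀
⠀⠀⠀⠀⠀⠀⠀⠀⠀⠀⠀⠀
⠀⠀⠀⠀⠀⠀⠀⠀⠀⠀⠀⠀
⠀⠀⠀⠀⠀⠀⠀⠀⠀⠀⠀⠀
⠀⠀⠀⠀⠒⠴⠿⠴⠂⠂⠀⠀
⠀⠀⠀⠀⠒⣿⠒⠿⠴⠴⠀⠀
⠀⠀⠀⠀⠒⠂⣾⠂⠴⣿⠀⠀
⠀⠀⠀⠀⣿⠂⠂⠒⠿⠂⠀⠀
⠀⠀⠀⠀⠿⠿⣿⣿⠒⠂⠀⠀
⠀⠀⠀⠀⠀⣿⠒⣿⠂⠒⠀⠀
⠀⠀⠀⠀⠀⠀⠀⠀⠀⠀⠀⠀
⠀⠀⠀⠀⠀⠀⠀⠀⠀⠀⠀⠀

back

⠀⠀⠀⠀⠀⠀⠀⠀⠀⠀⠀⠀
⠀⠀⠀⠀⠀⠀⠀⠀⠀⠀⠀⠀
⠀⠀⠀⠀⠀⠀⠀⠀⠀⠀⠀⠀
⠀⠀⠀⠀⠒⠴⠿⠴⠂⠂⠀⠀
⠀⠀⠀⠀⠒⣿⠒⠿⠴⠴⠀⠀
⠀⠀⠀⠀⠒⠂⠒⠂⠴⣿⠀⠀
⠀⠀⠀⠀⣿⠂⣾⠒⠿⠂⠀⠀
⠀⠀⠀⠀⠿⠿⣿⣿⠒⠂⠀⠀
⠀⠀⠀⠀⠒⣿⠒⣿⠂⠒⠀⠀
⠀⠀⠀⠀⠀⠀⠀⠀⠀⠀⠀⠀
⠀⠀⠀⠀⠀⠀⠀⠀⠀⠀⠀⠀
⠀⠀⠀⠀⠀⠀⠀⠀⠀⠀⠀⠀

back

⠀⠀⠀⠀⠀⠀⠀⠀⠀⠀⠀⠀
⠀⠀⠀⠀⠀⠀⠀⠀⠀⠀⠀⠀
⠀⠀⠀⠀⠒⠴⠿⠴⠂⠂⠀⠀
⠀⠀⠀⠀⠒⣿⠒⠿⠴⠴⠀⠀
⠀⠀⠀⠀⠒⠂⠒⠂⠴⣿⠀⠀
⠀⠀⠀⠀⣿⠂⠂⠒⠿⠂⠀⠀
⠀⠀⠀⠀⠿⠿⣾⣿⠒⠂⠀⠀
⠀⠀⠀⠀⠒⣿⠒⣿⠂⠒⠀⠀
⠀⠀⠀⠀⠒⠒⣿⠒⠂⠀⠀⠀
⠀⠀⠀⠀⠀⠀⠀⠀⠀⠀⠀⠀
⠀⠀⠀⠀⠀⠀⠀⠀⠀⠀⠀⠀
⠀⠀⠀⠀⠀⠀⠀⠀⠀⠀⠀⠀

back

⠀⠀⠀⠀⠀⠀⠀⠀⠀⠀⠀⠀
⠀⠀⠀⠀⠒⠴⠿⠴⠂⠂⠀⠀
⠀⠀⠀⠀⠒⣿⠒⠿⠴⠴⠀⠀
⠀⠀⠀⠀⠒⠂⠒⠂⠴⣿⠀⠀
⠀⠀⠀⠀⣿⠂⠂⠒⠿⠂⠀⠀
⠀⠀⠀⠀⠿⠿⣿⣿⠒⠂⠀⠀
⠀⠀⠀⠀⠒⣿⣾⣿⠂⠒⠀⠀
⠀⠀⠀⠀⠒⠒⣿⠒⠂⠀⠀⠀
⠀⠀⠀⠀⠴⠿⠒⠒⣿⠀⠀⠀
⠀⠀⠀⠀⠀⠀⠀⠀⠀⠀⠀⠀
⠀⠀⠀⠀⠀⠀⠀⠀⠀⠀⠀⠀
⠀⠀⠀⠀⠀⠀⠀⠀⠀⠀⠀⠀

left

⠿⠀⠀⠀⠀⠀⠀⠀⠀⠀⠀⠀
⠿⠀⠀⠀⠀⠒⠴⠿⠴⠂⠂⠀
⠿⠀⠀⠀⠀⠒⣿⠒⠿⠴⠴⠀
⠿⠀⠀⠀⠀⠒⠂⠒⠂⠴⣿⠀
⠿⠀⠀⠀⠒⣿⠂⠂⠒⠿⠂⠀
⠿⠀⠀⠀⣿⠿⠿⣿⣿⠒⠂⠀
⠿⠀⠀⠀⠴⠒⣾⠒⣿⠂⠒⠀
⠿⠀⠀⠀⣿⠒⠒⣿⠒⠂⠀⠀
⠿⠀⠀⠀⠂⠴⠿⠒⠒⣿⠀⠀
⠿⠀⠀⠀⠀⠀⠀⠀⠀⠀⠀⠀
⠿⠀⠀⠀⠀⠀⠀⠀⠀⠀⠀⠀
⠿⠀⠀⠀⠀⠀⠀⠀⠀⠀⠀⠀

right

⠀⠀⠀⠀⠀⠀⠀⠀⠀⠀⠀⠀
⠀⠀⠀⠀⠒⠴⠿⠴⠂⠂⠀⠀
⠀⠀⠀⠀⠒⣿⠒⠿⠴⠴⠀⠀
⠀⠀⠀⠀⠒⠂⠒⠂⠴⣿⠀⠀
⠀⠀⠀⠒⣿⠂⠂⠒⠿⠂⠀⠀
⠀⠀⠀⣿⠿⠿⣿⣿⠒⠂⠀⠀
⠀⠀⠀⠴⠒⣿⣾⣿⠂⠒⠀⠀
⠀⠀⠀⣿⠒⠒⣿⠒⠂⠀⠀⠀
⠀⠀⠀⠂⠴⠿⠒⠒⣿⠀⠀⠀
⠀⠀⠀⠀⠀⠀⠀⠀⠀⠀⠀⠀
⠀⠀⠀⠀⠀⠀⠀⠀⠀⠀⠀⠀
⠀⠀⠀⠀⠀⠀⠀⠀⠀⠀⠀⠀

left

⠿⠀⠀⠀⠀⠀⠀⠀⠀⠀⠀⠀
⠿⠀⠀⠀⠀⠒⠴⠿⠴⠂⠂⠀
⠿⠀⠀⠀⠀⠒⣿⠒⠿⠴⠴⠀
⠿⠀⠀⠀⠀⠒⠂⠒⠂⠴⣿⠀
⠿⠀⠀⠀⠒⣿⠂⠂⠒⠿⠂⠀
⠿⠀⠀⠀⣿⠿⠿⣿⣿⠒⠂⠀
⠿⠀⠀⠀⠴⠒⣾⠒⣿⠂⠒⠀
⠿⠀⠀⠀⣿⠒⠒⣿⠒⠂⠀⠀
⠿⠀⠀⠀⠂⠴⠿⠒⠒⣿⠀⠀
⠿⠀⠀⠀⠀⠀⠀⠀⠀⠀⠀⠀
⠿⠀⠀⠀⠀⠀⠀⠀⠀⠀⠀⠀
⠿⠀⠀⠀⠀⠀⠀⠀⠀⠀⠀⠀

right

⠀⠀⠀⠀⠀⠀⠀⠀⠀⠀⠀⠀
⠀⠀⠀⠀⠒⠴⠿⠴⠂⠂⠀⠀
⠀⠀⠀⠀⠒⣿⠒⠿⠴⠴⠀⠀
⠀⠀⠀⠀⠒⠂⠒⠂⠴⣿⠀⠀
⠀⠀⠀⠒⣿⠂⠂⠒⠿⠂⠀⠀
⠀⠀⠀⣿⠿⠿⣿⣿⠒⠂⠀⠀
⠀⠀⠀⠴⠒⣿⣾⣿⠂⠒⠀⠀
⠀⠀⠀⣿⠒⠒⣿⠒⠂⠀⠀⠀
⠀⠀⠀⠂⠴⠿⠒⠒⣿⠀⠀⠀
⠀⠀⠀⠀⠀⠀⠀⠀⠀⠀⠀⠀
⠀⠀⠀⠀⠀⠀⠀⠀⠀⠀⠀⠀
⠀⠀⠀⠀⠀⠀⠀⠀⠀⠀⠀⠀

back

⠀⠀⠀⠀⠒⠴⠿⠴⠂⠂⠀⠀
⠀⠀⠀⠀⠒⣿⠒⠿⠴⠴⠀⠀
⠀⠀⠀⠀⠒⠂⠒⠂⠴⣿⠀⠀
⠀⠀⠀⠒⣿⠂⠂⠒⠿⠂⠀⠀
⠀⠀⠀⣿⠿⠿⣿⣿⠒⠂⠀⠀
⠀⠀⠀⠴⠒⣿⠒⣿⠂⠒⠀⠀
⠀⠀⠀⣿⠒⠒⣾⠒⠂⠀⠀⠀
⠀⠀⠀⠂⠴⠿⠒⠒⣿⠀⠀⠀
⠀⠀⠀⠀⠿⠒⠂⠒⠂⠀⠀⠀
⠀⠀⠀⠀⠀⠀⠀⠀⠀⠀⠀⠀
⠀⠀⠀⠀⠀⠀⠀⠀⠀⠀⠀⠀
⠀⠀⠀⠀⠀⠀⠀⠀⠀⠀⠀⠀

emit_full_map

⠀⠒⠴⠿⠴⠂⠂
⠀⠒⣿⠒⠿⠴⠴
⠀⠒⠂⠒⠂⠴⣿
⠒⣿⠂⠂⠒⠿⠂
⣿⠿⠿⣿⣿⠒⠂
⠴⠒⣿⠒⣿⠂⠒
⣿⠒⠒⣾⠒⠂⠀
⠂⠴⠿⠒⠒⣿⠀
⠀⠿⠒⠂⠒⠂⠀

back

⠀⠀⠀⠀⠒⣿⠒⠿⠴⠴⠀⠀
⠀⠀⠀⠀⠒⠂⠒⠂⠴⣿⠀⠀
⠀⠀⠀⠒⣿⠂⠂⠒⠿⠂⠀⠀
⠀⠀⠀⣿⠿⠿⣿⣿⠒⠂⠀⠀
⠀⠀⠀⠴⠒⣿⠒⣿⠂⠒⠀⠀
⠀⠀⠀⣿⠒⠒⣿⠒⠂⠀⠀⠀
⠀⠀⠀⠂⠴⠿⣾⠒⣿⠀⠀⠀
⠀⠀⠀⠀⠿⠒⠂⠒⠂⠀⠀⠀
⠀⠀⠀⠀⠂⠿⠒⠒⠒⠀⠀⠀
⠀⠀⠀⠀⠀⠀⠀⠀⠀⠀⠀⠀
⠀⠀⠀⠀⠀⠀⠀⠀⠀⠀⠀⠀
⠀⠀⠀⠀⠀⠀⠀⠀⠀⠀⠀⠀

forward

⠀⠀⠀⠀⠒⠴⠿⠴⠂⠂⠀⠀
⠀⠀⠀⠀⠒⣿⠒⠿⠴⠴⠀⠀
⠀⠀⠀⠀⠒⠂⠒⠂⠴⣿⠀⠀
⠀⠀⠀⠒⣿⠂⠂⠒⠿⠂⠀⠀
⠀⠀⠀⣿⠿⠿⣿⣿⠒⠂⠀⠀
⠀⠀⠀⠴⠒⣿⠒⣿⠂⠒⠀⠀
⠀⠀⠀⣿⠒⠒⣾⠒⠂⠀⠀⠀
⠀⠀⠀⠂⠴⠿⠒⠒⣿⠀⠀⠀
⠀⠀⠀⠀⠿⠒⠂⠒⠂⠀⠀⠀
⠀⠀⠀⠀⠂⠿⠒⠒⠒⠀⠀⠀
⠀⠀⠀⠀⠀⠀⠀⠀⠀⠀⠀⠀
⠀⠀⠀⠀⠀⠀⠀⠀⠀⠀⠀⠀

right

⠀⠀⠀⠒⠴⠿⠴⠂⠂⠀⠀⠀
⠀⠀⠀⠒⣿⠒⠿⠴⠴⠀⠀⠀
⠀⠀⠀⠒⠂⠒⠂⠴⣿⠀⠀⠀
⠀⠀⠒⣿⠂⠂⠒⠿⠂⠀⠀⠀
⠀⠀⣿⠿⠿⣿⣿⠒⠂⠀⠀⠀
⠀⠀⠴⠒⣿⠒⣿⠂⠒⠀⠀⠀
⠀⠀⣿⠒⠒⣿⣾⠂⣿⠀⠀⠀
⠀⠀⠂⠴⠿⠒⠒⣿⠂⠀⠀⠀
⠀⠀⠀⠿⠒⠂⠒⠂⠴⠀⠀⠀
⠀⠀⠀⠂⠿⠒⠒⠒⠀⠀⠀⠀
⠀⠀⠀⠀⠀⠀⠀⠀⠀⠀⠀⠀
⠀⠀⠀⠀⠀⠀⠀⠀⠀⠀⠀⠀

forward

⠀⠀⠀⠀⠀⠀⠀⠀⠀⠀⠀⠀
⠀⠀⠀⠒⠴⠿⠴⠂⠂⠀⠀⠀
⠀⠀⠀⠒⣿⠒⠿⠴⠴⠀⠀⠀
⠀⠀⠀⠒⠂⠒⠂⠴⣿⠀⠀⠀
⠀⠀⠒⣿⠂⠂⠒⠿⠂⠀⠀⠀
⠀⠀⣿⠿⠿⣿⣿⠒⠂⠀⠀⠀
⠀⠀⠴⠒⣿⠒⣾⠂⠒⠀⠀⠀
⠀⠀⣿⠒⠒⣿⠒⠂⣿⠀⠀⠀
⠀⠀⠂⠴⠿⠒⠒⣿⠂⠀⠀⠀
⠀⠀⠀⠿⠒⠂⠒⠂⠴⠀⠀⠀
⠀⠀⠀⠂⠿⠒⠒⠒⠀⠀⠀⠀
⠀⠀⠀⠀⠀⠀⠀⠀⠀⠀⠀⠀

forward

⠀⠀⠀⠀⠀⠀⠀⠀⠀⠀⠀⠀
⠀⠀⠀⠀⠀⠀⠀⠀⠀⠀⠀⠀
⠀⠀⠀⠒⠴⠿⠴⠂⠂⠀⠀⠀
⠀⠀⠀⠒⣿⠒⠿⠴⠴⠀⠀⠀
⠀⠀⠀⠒⠂⠒⠂⠴⣿⠀⠀⠀
⠀⠀⠒⣿⠂⠂⠒⠿⠂⠀⠀⠀
⠀⠀⣿⠿⠿⣿⣾⠒⠂⠀⠀⠀
⠀⠀⠴⠒⣿⠒⣿⠂⠒⠀⠀⠀
⠀⠀⣿⠒⠒⣿⠒⠂⣿⠀⠀⠀
⠀⠀⠂⠴⠿⠒⠒⣿⠂⠀⠀⠀
⠀⠀⠀⠿⠒⠂⠒⠂⠴⠀⠀⠀
⠀⠀⠀⠂⠿⠒⠒⠒⠀⠀⠀⠀

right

⠀⠀⠀⠀⠀⠀⠀⠀⠀⠀⠀⠀
⠀⠀⠀⠀⠀⠀⠀⠀⠀⠀⠀⠀
⠀⠀⠒⠴⠿⠴⠂⠂⠀⠀⠀⠀
⠀⠀⠒⣿⠒⠿⠴⠴⠀⠀⠀⠀
⠀⠀⠒⠂⠒⠂⠴⣿⠒⠀⠀⠀
⠀⠒⣿⠂⠂⠒⠿⠂⠿⠀⠀⠀
⠀⣿⠿⠿⣿⣿⣾⠂⣿⠀⠀⠀
⠀⠴⠒⣿⠒⣿⠂⠒⠂⠀⠀⠀
⠀⣿⠒⠒⣿⠒⠂⣿⠒⠀⠀⠀
⠀⠂⠴⠿⠒⠒⣿⠂⠀⠀⠀⠀
⠀⠀⠿⠒⠂⠒⠂⠴⠀⠀⠀⠀
⠀⠀⠂⠿⠒⠒⠒⠀⠀⠀⠀⠀

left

⠀⠀⠀⠀⠀⠀⠀⠀⠀⠀⠀⠀
⠀⠀⠀⠀⠀⠀⠀⠀⠀⠀⠀⠀
⠀⠀⠀⠒⠴⠿⠴⠂⠂⠀⠀⠀
⠀⠀⠀⠒⣿⠒⠿⠴⠴⠀⠀⠀
⠀⠀⠀⠒⠂⠒⠂⠴⣿⠒⠀⠀
⠀⠀⠒⣿⠂⠂⠒⠿⠂⠿⠀⠀
⠀⠀⣿⠿⠿⣿⣾⠒⠂⣿⠀⠀
⠀⠀⠴⠒⣿⠒⣿⠂⠒⠂⠀⠀
⠀⠀⣿⠒⠒⣿⠒⠂⣿⠒⠀⠀
⠀⠀⠂⠴⠿⠒⠒⣿⠂⠀⠀⠀
⠀⠀⠀⠿⠒⠂⠒⠂⠴⠀⠀⠀
⠀⠀⠀⠂⠿⠒⠒⠒⠀⠀⠀⠀

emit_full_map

⠀⠒⠴⠿⠴⠂⠂⠀
⠀⠒⣿⠒⠿⠴⠴⠀
⠀⠒⠂⠒⠂⠴⣿⠒
⠒⣿⠂⠂⠒⠿⠂⠿
⣿⠿⠿⣿⣾⠒⠂⣿
⠴⠒⣿⠒⣿⠂⠒⠂
⣿⠒⠒⣿⠒⠂⣿⠒
⠂⠴⠿⠒⠒⣿⠂⠀
⠀⠿⠒⠂⠒⠂⠴⠀
⠀⠂⠿⠒⠒⠒⠀⠀

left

⠀⠀⠀⠀⠀⠀⠀⠀⠀⠀⠀⠀
⠀⠀⠀⠀⠀⠀⠀⠀⠀⠀⠀⠀
⠀⠀⠀⠀⠒⠴⠿⠴⠂⠂⠀⠀
⠀⠀⠀⠀⠒⣿⠒⠿⠴⠴⠀⠀
⠀⠀⠀⠀⠒⠂⠒⠂⠴⣿⠒⠀
⠀⠀⠀⠒⣿⠂⠂⠒⠿⠂⠿⠀
⠀⠀⠀⣿⠿⠿⣾⣿⠒⠂⣿⠀
⠀⠀⠀⠴⠒⣿⠒⣿⠂⠒⠂⠀
⠀⠀⠀⣿⠒⠒⣿⠒⠂⣿⠒⠀
⠀⠀⠀⠂⠴⠿⠒⠒⣿⠂⠀⠀
⠀⠀⠀⠀⠿⠒⠂⠒⠂⠴⠀⠀
⠀⠀⠀⠀⠂⠿⠒⠒⠒⠀⠀⠀

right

⠀⠀⠀⠀⠀⠀⠀⠀⠀⠀⠀⠀
⠀⠀⠀⠀⠀⠀⠀⠀⠀⠀⠀⠀
⠀⠀⠀⠒⠴⠿⠴⠂⠂⠀⠀⠀
⠀⠀⠀⠒⣿⠒⠿⠴⠴⠀⠀⠀
⠀⠀⠀⠒⠂⠒⠂⠴⣿⠒⠀⠀
⠀⠀⠒⣿⠂⠂⠒⠿⠂⠿⠀⠀
⠀⠀⣿⠿⠿⣿⣾⠒⠂⣿⠀⠀
⠀⠀⠴⠒⣿⠒⣿⠂⠒⠂⠀⠀
⠀⠀⣿⠒⠒⣿⠒⠂⣿⠒⠀⠀
⠀⠀⠂⠴⠿⠒⠒⣿⠂⠀⠀⠀
⠀⠀⠀⠿⠒⠂⠒⠂⠴⠀⠀⠀
⠀⠀⠀⠂⠿⠒⠒⠒⠀⠀⠀⠀

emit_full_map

⠀⠒⠴⠿⠴⠂⠂⠀
⠀⠒⣿⠒⠿⠴⠴⠀
⠀⠒⠂⠒⠂⠴⣿⠒
⠒⣿⠂⠂⠒⠿⠂⠿
⣿⠿⠿⣿⣾⠒⠂⣿
⠴⠒⣿⠒⣿⠂⠒⠂
⣿⠒⠒⣿⠒⠂⣿⠒
⠂⠴⠿⠒⠒⣿⠂⠀
⠀⠿⠒⠂⠒⠂⠴⠀
⠀⠂⠿⠒⠒⠒⠀⠀
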